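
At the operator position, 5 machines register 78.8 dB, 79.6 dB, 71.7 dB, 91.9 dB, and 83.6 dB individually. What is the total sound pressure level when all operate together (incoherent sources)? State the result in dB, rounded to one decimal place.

92.9 dB

For uncorrelated sources the intensities add, so convert each level to linear form, sum, and take 10·log₁₀ of the total.
Σ 10^(L/10) = 10^(78.8/10) + 10^(79.6/10) + 10^(71.7/10) + 10^(91.9/10) + 10^(83.6/10) = 1.960e+09.
L_total = 10·log₁₀(1.960e+09) = 92.92 dB.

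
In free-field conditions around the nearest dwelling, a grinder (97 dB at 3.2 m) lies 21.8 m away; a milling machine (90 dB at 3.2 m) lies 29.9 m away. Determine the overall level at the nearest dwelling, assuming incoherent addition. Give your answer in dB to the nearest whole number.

Apply inverse-square spreading to bring every level to the receiver, then sum 10^(L/10).
grinder: 97 − 20·log₁₀(21.8/3.2) = 97 − 16.67 = 80.33 dB.
milling machine: 90 − 20·log₁₀(29.9/3.2) = 90 − 19.41 = 70.59 dB.
Σ 10^(L/10) = 1.194e+08 → L_total = 10·log₁₀(1.194e+08) = 80.77 dB.

81 dB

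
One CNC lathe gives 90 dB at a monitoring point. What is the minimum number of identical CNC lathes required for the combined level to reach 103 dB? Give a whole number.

20

N identical sources give L₁ + 10·log₁₀ N, so require 10·log₁₀ N ≥ 103 − 90 = 13.0 dB.
N ≥ 10^(13.0/10) = 19.953, so N = 20.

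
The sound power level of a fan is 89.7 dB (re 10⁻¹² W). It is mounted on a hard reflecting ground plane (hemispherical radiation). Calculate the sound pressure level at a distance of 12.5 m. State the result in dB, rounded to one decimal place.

L_p = L_w − 10·log₁₀(2π·r²) with r = 12.5 m.
2π·r² = 981.7 m², 10·log₁₀ of that is 29.920 dB.
L_p = 89.7 − 29.920 = 59.78 dB.

59.8 dB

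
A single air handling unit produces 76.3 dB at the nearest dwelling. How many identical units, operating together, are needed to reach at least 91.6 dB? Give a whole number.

N identical sources give L₁ + 10·log₁₀ N, so require 10·log₁₀ N ≥ 91.6 − 76.3 = 15.3 dB.
N ≥ 10^(15.3/10) = 33.884, so N = 34.

34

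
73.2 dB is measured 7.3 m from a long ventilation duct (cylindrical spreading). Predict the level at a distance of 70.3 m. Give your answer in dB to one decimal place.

63.4 dB

Cylindrical spreading from a line source gives a 10·log₁₀(r₂/r₁) drop.
L₂ = 73.2 − 10·log₁₀(70.3/7.3) = 73.2 − 9.836 = 63.36 dB.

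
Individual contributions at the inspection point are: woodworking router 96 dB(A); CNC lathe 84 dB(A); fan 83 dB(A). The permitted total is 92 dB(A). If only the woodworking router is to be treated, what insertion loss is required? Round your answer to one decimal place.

Everything except the woodworking router sums to 10^(84/10) + 10^(83/10) = 4.507e+08 in linear terms, 86.54 dB(A).
To meet 92 dB(A) overall, the treated woodworking router may contribute at most 10^(92/10) − 4.507e+08 = 1.134e+09, i.e. 90.55 dB(A).
So the woodworking router must be reduced from 96 to 90.55 dB(A): IL = 5.45 dB.

5.5 dB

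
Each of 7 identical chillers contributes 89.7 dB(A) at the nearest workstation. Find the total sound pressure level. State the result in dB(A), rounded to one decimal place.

N identical incoherent sources raise the level by 10·log₁₀ N.
L_total = 89.7 + 10·log₁₀(7) = 89.7 + 8.451 = 98.15 dB(A).

98.2 dB(A)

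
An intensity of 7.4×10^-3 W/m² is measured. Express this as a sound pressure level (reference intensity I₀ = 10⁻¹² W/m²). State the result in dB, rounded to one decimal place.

I/I₀ = 7.4×10^-3/10⁻¹² = 7.4×10^9, and L = 10·log₁₀(I/I₀).
L = 10·(0.8692 + 9) = 98.69 dB.

98.7 dB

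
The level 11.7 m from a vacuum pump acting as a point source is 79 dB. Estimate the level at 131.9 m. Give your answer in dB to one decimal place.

Spherical spreading from a point source gives a 20·log₁₀(r₂/r₁) drop.
L₂ = 79 − 20·log₁₀(131.9/11.7) = 79 − 21.041 = 57.96 dB.

58.0 dB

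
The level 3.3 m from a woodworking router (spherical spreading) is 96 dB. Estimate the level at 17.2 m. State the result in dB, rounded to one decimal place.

81.7 dB

For a point source, L₂ = L₁ − 20·log₁₀(r₂/r₁).
L₂ = 96 − 20·log₁₀(17.2/3.3) = 96 − 14.340 = 81.66 dB.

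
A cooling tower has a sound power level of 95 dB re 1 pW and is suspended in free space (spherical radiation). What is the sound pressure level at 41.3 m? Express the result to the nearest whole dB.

52 dB

Free-field spherical radiation: L_p = L_w − 10·log₁₀(4π·r²), r = 41.3 m.
4π·r² = 2.143e+04 m², 10·log₁₀ of that is 43.311 dB.
L_p = 95 − 43.311 = 51.69 dB.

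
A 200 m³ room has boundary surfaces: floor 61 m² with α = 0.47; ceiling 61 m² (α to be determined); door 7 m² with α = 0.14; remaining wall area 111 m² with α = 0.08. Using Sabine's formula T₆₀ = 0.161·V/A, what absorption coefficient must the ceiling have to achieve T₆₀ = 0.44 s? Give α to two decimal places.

0.57

Required total absorption A = 0.161·200/0.44 = 73.18 m².
Absorption from the other surfaces = 61·0.47 + 7·0.14 + 111·0.08 = 38.53 m², so the ceiling must supply 34.65 m² over 61 m².
α = 34.65/61 = 0.568.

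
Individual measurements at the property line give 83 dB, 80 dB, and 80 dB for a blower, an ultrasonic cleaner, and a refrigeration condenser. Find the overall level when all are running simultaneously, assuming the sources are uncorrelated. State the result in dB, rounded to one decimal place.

For uncorrelated sources the intensities add, so convert each level to linear form, sum, and take 10·log₁₀ of the total.
Σ 10^(L/10) = 10^(83/10) + 10^(80/10) + 10^(80/10) = 3.995e+08.
L_total = 10·log₁₀(3.995e+08) = 86.02 dB.

86.0 dB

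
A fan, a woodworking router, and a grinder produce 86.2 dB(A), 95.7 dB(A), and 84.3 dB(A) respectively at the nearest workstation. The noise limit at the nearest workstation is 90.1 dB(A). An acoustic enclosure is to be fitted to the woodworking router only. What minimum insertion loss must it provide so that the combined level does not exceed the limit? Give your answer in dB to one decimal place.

Fixed contribution from the other sources: Σ 10^(L/10) = 10^(86.2/10) + 10^(84.3/10) = 6.860e+08 (88.36 dB(A)).
To meet 90.1 dB(A) overall, the treated woodworking router may contribute at most 10^(90.1/10) − 6.860e+08 = 3.373e+08, i.e. 85.28 dB(A).
So the woodworking router must be reduced from 95.7 to 85.28 dB(A): IL = 10.42 dB.

10.4 dB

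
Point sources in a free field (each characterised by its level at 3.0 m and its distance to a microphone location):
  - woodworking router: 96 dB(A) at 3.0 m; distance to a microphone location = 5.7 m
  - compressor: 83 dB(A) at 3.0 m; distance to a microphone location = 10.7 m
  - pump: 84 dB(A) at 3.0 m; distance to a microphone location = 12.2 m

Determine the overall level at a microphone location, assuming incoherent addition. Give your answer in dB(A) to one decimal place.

90.5 dB(A)

Apply inverse-square spreading to bring every level to the receiver, then sum 10^(L/10).
woodworking router: 96 − 20·log₁₀(5.7/3.0) = 96 − 5.58 = 90.42 dB(A).
compressor: 83 − 20·log₁₀(10.7/3.0) = 83 − 11.05 = 71.95 dB(A).
pump: 84 − 20·log₁₀(12.2/3.0) = 84 − 12.18 = 71.82 dB(A).
Σ 10^(L/10) = 1.134e+09 → L_total = 10·log₁₀(1.134e+09) = 90.54 dB(A).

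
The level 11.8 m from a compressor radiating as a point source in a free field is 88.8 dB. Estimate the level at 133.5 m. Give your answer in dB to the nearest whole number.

68 dB

Spherical spreading from a point source gives a 20·log₁₀(r₂/r₁) drop.
L₂ = 88.8 − 20·log₁₀(133.5/11.8) = 88.8 − 21.072 = 67.73 dB.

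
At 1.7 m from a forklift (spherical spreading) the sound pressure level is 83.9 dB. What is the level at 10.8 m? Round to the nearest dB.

68 dB

For a point source, L₂ = L₁ − 20·log₁₀(r₂/r₁).
L₂ = 83.9 − 20·log₁₀(10.8/1.7) = 83.9 − 16.059 = 67.84 dB.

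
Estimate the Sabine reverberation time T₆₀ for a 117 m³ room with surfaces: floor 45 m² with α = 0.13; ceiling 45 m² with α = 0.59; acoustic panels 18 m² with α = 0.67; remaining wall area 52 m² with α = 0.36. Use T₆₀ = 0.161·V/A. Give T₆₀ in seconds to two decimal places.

Summing Sᵢαᵢ: 45·0.13 + 45·0.59 + 18·0.67 + 52·0.36 = 63.18 m².
T₆₀ = 0.161 × 117 / 63.18 = 0.298 s.

0.30 s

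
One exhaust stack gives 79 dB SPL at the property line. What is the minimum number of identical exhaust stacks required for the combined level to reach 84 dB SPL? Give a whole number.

4

Need L₁ + 10·log₁₀ N ≥ 84, i.e. log₁₀ N ≥ 0.50.
N ≥ 10^(5.0/10) = 3.162, so N = 4.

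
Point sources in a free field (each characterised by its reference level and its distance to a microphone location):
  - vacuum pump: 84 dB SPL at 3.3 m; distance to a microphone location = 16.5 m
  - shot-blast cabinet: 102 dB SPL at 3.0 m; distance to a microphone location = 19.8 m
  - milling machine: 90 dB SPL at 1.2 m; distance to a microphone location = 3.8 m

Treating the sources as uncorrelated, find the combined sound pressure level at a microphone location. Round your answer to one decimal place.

Apply inverse-square spreading to bring every level to the receiver, then sum 10^(L/10).
vacuum pump: 84 − 20·log₁₀(16.5/3.3) = 84 − 13.98 = 70.02 dB SPL.
shot-blast cabinet: 102 − 20·log₁₀(19.8/3.0) = 102 − 16.39 = 85.61 dB SPL.
milling machine: 90 − 20·log₁₀(3.8/1.2) = 90 − 10.01 = 79.99 dB SPL.
Σ 10^(L/10) = 4.736e+08 → L_total = 10·log₁₀(4.736e+08) = 86.75 dB SPL.

86.8 dB SPL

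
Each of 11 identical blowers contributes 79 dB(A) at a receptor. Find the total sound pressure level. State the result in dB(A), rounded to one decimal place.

L_total = L₁ + 10·log₁₀ N for N identical incoherent sources.
L_total = 79 + 10·log₁₀(11) = 79 + 10.414 = 89.41 dB(A).

89.4 dB(A)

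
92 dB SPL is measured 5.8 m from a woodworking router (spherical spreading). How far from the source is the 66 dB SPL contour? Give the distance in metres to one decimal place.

115.7 m

For a point source L₁ − L₂ = 20·log₁₀(r₂/r₁), so r₂ = r₁·10^((L₁−L₂)/20).
r₂ = 5.8·10^((92−66)/20) = 5.8·10^(26.0/20) = 115.73 m.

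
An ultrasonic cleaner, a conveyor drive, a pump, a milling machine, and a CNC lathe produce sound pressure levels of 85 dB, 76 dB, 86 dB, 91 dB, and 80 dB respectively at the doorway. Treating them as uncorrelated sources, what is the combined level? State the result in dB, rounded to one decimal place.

93.2 dB

For uncorrelated sources the intensities add, so convert each level to linear form, sum, and take 10·log₁₀ of the total.
Σ 10^(L/10) = 10^(85/10) + 10^(76/10) + 10^(86/10) + 10^(91/10) + 10^(80/10) = 2.113e+09.
L_total = 10·log₁₀(2.113e+09) = 93.25 dB.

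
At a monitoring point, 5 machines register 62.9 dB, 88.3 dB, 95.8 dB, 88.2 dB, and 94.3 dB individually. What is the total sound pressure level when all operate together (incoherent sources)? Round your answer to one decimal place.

Incoherent sources combine by intensity addition: L_total = 10·log₁₀(Σ 10^(L_i/10)).
Σ 10^(L/10) = 10^(62.9/10) + 10^(88.3/10) + 10^(95.8/10) + 10^(88.2/10) + 10^(94.3/10) = 7.832e+09.
L_total = 10·log₁₀(7.832e+09) = 98.94 dB.

98.9 dB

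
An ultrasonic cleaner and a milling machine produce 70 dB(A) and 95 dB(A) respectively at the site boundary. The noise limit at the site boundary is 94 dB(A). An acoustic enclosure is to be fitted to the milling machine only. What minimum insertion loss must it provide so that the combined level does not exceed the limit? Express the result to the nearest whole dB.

1 dB

The untreated sources together contribute 10^(70/10) = 1.000e+07, i.e. 70.00 dB(A).
To meet 94 dB(A) overall, the treated milling machine may contribute at most 10^(94/10) − 1.000e+07 = 2.502e+09, i.e. 93.98 dB(A).
So the milling machine must be reduced from 95 to 93.98 dB(A): IL = 1.02 dB.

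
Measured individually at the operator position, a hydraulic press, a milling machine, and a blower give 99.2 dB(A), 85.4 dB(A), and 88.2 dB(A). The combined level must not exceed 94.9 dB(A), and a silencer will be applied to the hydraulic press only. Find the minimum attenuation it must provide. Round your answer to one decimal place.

6.0 dB

Everything except the hydraulic press sums to 10^(85.4/10) + 10^(88.2/10) = 1.007e+09 in linear terms, 90.03 dB(A).
To meet 94.9 dB(A) overall, the treated hydraulic press may contribute at most 10^(94.9/10) − 1.007e+09 = 2.083e+09, i.e. 93.19 dB(A).
So the hydraulic press must be reduced from 99.2 to 93.19 dB(A): IL = 6.01 dB.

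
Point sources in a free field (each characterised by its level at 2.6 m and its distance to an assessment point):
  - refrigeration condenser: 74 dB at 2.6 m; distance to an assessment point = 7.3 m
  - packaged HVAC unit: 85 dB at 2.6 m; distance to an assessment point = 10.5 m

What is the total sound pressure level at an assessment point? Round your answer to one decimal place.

73.5 dB

Apply inverse-square spreading to bring every level to the receiver, then sum 10^(L/10).
refrigeration condenser: 74 − 20·log₁₀(7.3/2.6) = 74 − 8.97 = 65.03 dB.
packaged HVAC unit: 85 − 20·log₁₀(10.5/2.6) = 85 − 12.12 = 72.88 dB.
Σ 10^(L/10) = 2.258e+07 → L_total = 10·log₁₀(2.258e+07) = 73.54 dB.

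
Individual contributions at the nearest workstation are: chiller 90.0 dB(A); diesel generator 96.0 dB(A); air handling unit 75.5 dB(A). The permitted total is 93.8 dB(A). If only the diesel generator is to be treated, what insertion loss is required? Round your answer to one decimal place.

The untreated sources together contribute 10^(90.0/10) + 10^(75.5/10) = 1.035e+09, i.e. 90.15 dB(A).
The limit corresponds to 10^(93.8/10) = 2.399e+09; subtracting the fixed part leaves 1.363e+09 for the diesel generator, i.e. 91.35 dB(A).
So the diesel generator must be reduced from 96.0 to 91.35 dB(A): IL = 4.65 dB.

4.7 dB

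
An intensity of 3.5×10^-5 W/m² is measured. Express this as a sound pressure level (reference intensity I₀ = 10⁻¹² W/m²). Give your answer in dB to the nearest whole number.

Dividing by I₀ shifts the exponent by 12: I/I₀ = 3.5×10^7.
L = 10·(0.5441 + 7) = 75.44 dB.

75 dB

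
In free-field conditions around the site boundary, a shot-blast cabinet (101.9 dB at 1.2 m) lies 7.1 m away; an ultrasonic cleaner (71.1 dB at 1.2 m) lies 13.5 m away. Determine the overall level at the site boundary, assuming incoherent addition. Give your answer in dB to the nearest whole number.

First find each source's level at the receiver (point-source: −20·log₁₀(r/r_ref)), then combine on an intensity basis.
shot-blast cabinet: 101.9 − 20·log₁₀(7.1/1.2) = 101.9 − 15.44 = 86.46 dB.
ultrasonic cleaner: 71.1 − 20·log₁₀(13.5/1.2) = 71.1 − 21.02 = 50.08 dB.
Σ 10^(L/10) = 4.425e+08 → L_total = 10·log₁₀(4.425e+08) = 86.46 dB.

86 dB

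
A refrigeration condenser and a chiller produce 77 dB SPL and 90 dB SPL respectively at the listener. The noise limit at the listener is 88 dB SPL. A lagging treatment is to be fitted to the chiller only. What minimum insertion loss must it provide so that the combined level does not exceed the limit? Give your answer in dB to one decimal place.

Everything except the chiller sums to 10^(77/10) = 5.012e+07 in linear terms, 77.00 dB SPL.
To meet 88 dB SPL overall, the treated chiller may contribute at most 10^(88/10) − 5.012e+07 = 5.808e+08, i.e. 87.64 dB SPL.
Required insertion loss = 90 − 87.64 = 2.36 dB.

2.4 dB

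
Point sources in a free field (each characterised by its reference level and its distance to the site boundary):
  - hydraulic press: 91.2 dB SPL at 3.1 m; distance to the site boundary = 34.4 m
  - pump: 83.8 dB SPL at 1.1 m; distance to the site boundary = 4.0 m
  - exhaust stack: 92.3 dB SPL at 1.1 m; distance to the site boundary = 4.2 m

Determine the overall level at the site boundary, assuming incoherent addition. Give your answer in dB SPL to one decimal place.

Apply inverse-square spreading to bring every level to the receiver, then sum 10^(L/10).
hydraulic press: 91.2 − 20·log₁₀(34.4/3.1) = 91.2 − 20.90 = 70.30 dB SPL.
pump: 83.8 − 20·log₁₀(4.0/1.1) = 83.8 − 11.21 = 72.59 dB SPL.
exhaust stack: 92.3 − 20·log₁₀(4.2/1.1) = 92.3 − 11.64 = 80.66 dB SPL.
Σ 10^(L/10) = 1.453e+08 → L_total = 10·log₁₀(1.453e+08) = 81.62 dB SPL.

81.6 dB SPL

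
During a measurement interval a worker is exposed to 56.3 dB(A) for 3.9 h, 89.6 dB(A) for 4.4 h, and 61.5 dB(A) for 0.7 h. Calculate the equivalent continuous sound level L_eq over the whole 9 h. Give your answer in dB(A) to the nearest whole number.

86 dB(A)

L_eq = 10·log₁₀[(1/T)·Σ tᵢ·10^(Lᵢ/10)] with T = 9 h.
Σ tᵢ·10^(Lᵢ/10) = 3.9·10^(56.3/10) + 4.4·10^(89.6/10) + 0.7·10^(61.5/10) = 4.016e+09.
L_eq = 10·log₁₀(4.016e+09/9) = 86.49 dB(A).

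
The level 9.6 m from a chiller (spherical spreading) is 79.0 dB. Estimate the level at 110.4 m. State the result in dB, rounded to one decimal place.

57.8 dB

Spherical spreading from a point source gives a 20·log₁₀(r₂/r₁) drop.
L₂ = 79.0 − 20·log₁₀(110.4/9.6) = 79.0 − 21.214 = 57.79 dB.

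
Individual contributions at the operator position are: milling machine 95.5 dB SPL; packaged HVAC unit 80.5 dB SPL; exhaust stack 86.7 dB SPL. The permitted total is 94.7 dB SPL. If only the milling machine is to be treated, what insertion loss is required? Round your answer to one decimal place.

Everything except the milling machine sums to 10^(80.5/10) + 10^(86.7/10) = 5.799e+08 in linear terms, 87.63 dB SPL.
To meet 94.7 dB SPL overall, the treated milling machine may contribute at most 10^(94.7/10) − 5.799e+08 = 2.371e+09, i.e. 93.75 dB SPL.
Required insertion loss = 95.5 − 93.75 = 1.75 dB.

1.8 dB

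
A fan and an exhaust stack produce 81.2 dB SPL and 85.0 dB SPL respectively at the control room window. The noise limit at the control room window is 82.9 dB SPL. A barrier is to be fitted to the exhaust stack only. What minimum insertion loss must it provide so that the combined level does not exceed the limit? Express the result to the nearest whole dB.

The untreated sources together contribute 10^(81.2/10) = 1.318e+08, i.e. 81.20 dB SPL.
To meet 82.9 dB SPL overall, the treated exhaust stack may contribute at most 10^(82.9/10) − 1.318e+08 = 6.316e+07, i.e. 78.00 dB SPL.
Required insertion loss = 85.0 − 78.00 = 7.00 dB.

7 dB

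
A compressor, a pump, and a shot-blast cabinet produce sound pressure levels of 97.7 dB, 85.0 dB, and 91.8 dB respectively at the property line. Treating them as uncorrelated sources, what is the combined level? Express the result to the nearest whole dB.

99 dB

For uncorrelated sources the intensities add, so convert each level to linear form, sum, and take 10·log₁₀ of the total.
Σ 10^(L/10) = 10^(97.7/10) + 10^(85.0/10) + 10^(91.8/10) = 7.718e+09.
L_total = 10·log₁₀(7.718e+09) = 98.88 dB.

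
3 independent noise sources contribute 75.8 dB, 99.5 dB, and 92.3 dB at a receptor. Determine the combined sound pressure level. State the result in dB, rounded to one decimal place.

100.3 dB

Incoherent sources combine by intensity addition: L_total = 10·log₁₀(Σ 10^(L_i/10)).
Σ 10^(L/10) = 10^(75.8/10) + 10^(99.5/10) + 10^(92.3/10) = 1.065e+10.
L_total = 10·log₁₀(1.065e+10) = 100.27 dB.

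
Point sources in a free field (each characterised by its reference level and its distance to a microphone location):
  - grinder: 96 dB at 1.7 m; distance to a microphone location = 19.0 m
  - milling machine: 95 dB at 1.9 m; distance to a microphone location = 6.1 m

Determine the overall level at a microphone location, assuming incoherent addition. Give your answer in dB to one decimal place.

Apply inverse-square spreading to bring every level to the receiver, then sum 10^(L/10).
grinder: 96 − 20·log₁₀(19.0/1.7) = 96 − 20.97 = 75.03 dB.
milling machine: 95 − 20·log₁₀(6.1/1.9) = 95 − 10.13 = 84.87 dB.
Σ 10^(L/10) = 3.387e+08 → L_total = 10·log₁₀(3.387e+08) = 85.30 dB.

85.3 dB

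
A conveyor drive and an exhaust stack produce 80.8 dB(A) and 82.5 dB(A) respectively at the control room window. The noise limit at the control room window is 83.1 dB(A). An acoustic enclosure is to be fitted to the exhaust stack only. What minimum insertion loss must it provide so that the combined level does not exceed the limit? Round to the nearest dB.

The untreated sources together contribute 10^(80.8/10) = 1.202e+08, i.e. 80.80 dB(A).
The limit corresponds to 10^(83.1/10) = 2.042e+08; subtracting the fixed part leaves 8.395e+07 for the exhaust stack, i.e. 79.24 dB(A).
So the exhaust stack must be reduced from 82.5 to 79.24 dB(A): IL = 3.26 dB.

3 dB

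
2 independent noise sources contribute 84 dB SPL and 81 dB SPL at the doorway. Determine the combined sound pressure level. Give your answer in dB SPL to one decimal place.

85.8 dB SPL

For uncorrelated sources the intensities add, so convert each level to linear form, sum, and take 10·log₁₀ of the total.
Σ 10^(L/10) = 10^(84/10) + 10^(81/10) = 3.771e+08.
L_total = 10·log₁₀(3.771e+08) = 85.76 dB SPL.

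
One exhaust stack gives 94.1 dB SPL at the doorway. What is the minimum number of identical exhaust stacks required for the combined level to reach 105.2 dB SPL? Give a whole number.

13

The shortfall is 105.2 − 94.1 = 11.1 dB, and N units add 10·log₁₀ N, so need 10·log₁₀ N ≥ 11.1.
N ≥ 10^(11.1/10) = 12.882, so N = 13.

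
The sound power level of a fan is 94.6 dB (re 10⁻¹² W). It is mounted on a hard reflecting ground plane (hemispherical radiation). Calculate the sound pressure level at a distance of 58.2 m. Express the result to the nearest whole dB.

51 dB

L_p = L_w − 10·log₁₀(2π·r²) with r = 58.2 m.
2π·r² = 2.128e+04 m², 10·log₁₀ of that is 43.280 dB.
L_p = 94.6 − 43.280 = 51.32 dB.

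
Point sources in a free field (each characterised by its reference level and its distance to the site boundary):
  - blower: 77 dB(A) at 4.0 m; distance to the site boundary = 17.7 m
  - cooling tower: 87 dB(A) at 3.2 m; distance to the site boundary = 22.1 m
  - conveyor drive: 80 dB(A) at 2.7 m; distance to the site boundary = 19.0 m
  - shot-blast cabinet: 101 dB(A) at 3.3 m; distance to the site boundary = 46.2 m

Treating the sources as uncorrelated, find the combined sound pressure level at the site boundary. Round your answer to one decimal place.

79.0 dB(A)

First find each source's level at the receiver (point-source: −20·log₁₀(r/r_ref)), then combine on an intensity basis.
blower: 77 − 20·log₁₀(17.7/4.0) = 77 − 12.92 = 64.08 dB(A).
cooling tower: 87 − 20·log₁₀(22.1/3.2) = 87 − 16.78 = 70.22 dB(A).
conveyor drive: 80 − 20·log₁₀(19.0/2.7) = 80 − 16.95 = 63.05 dB(A).
shot-blast cabinet: 101 − 20·log₁₀(46.2/3.3) = 101 − 22.92 = 78.08 dB(A).
Σ 10^(L/10) = 7.932e+07 → L_total = 10·log₁₀(7.932e+07) = 78.99 dB(A).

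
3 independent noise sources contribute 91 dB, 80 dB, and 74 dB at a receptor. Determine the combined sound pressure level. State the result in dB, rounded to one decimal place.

91.4 dB

For uncorrelated sources the intensities add, so convert each level to linear form, sum, and take 10·log₁₀ of the total.
Σ 10^(L/10) = 10^(91/10) + 10^(80/10) + 10^(74/10) = 1.384e+09.
L_total = 10·log₁₀(1.384e+09) = 91.41 dB.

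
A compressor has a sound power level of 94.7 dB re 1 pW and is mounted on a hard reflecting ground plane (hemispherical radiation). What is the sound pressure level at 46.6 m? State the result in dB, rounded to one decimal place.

Free-field hemispherical radiation: L_p = L_w − 10·log₁₀(2π·r²), r = 46.6 m.
2π·r² = 1.364e+04 m², 10·log₁₀ of that is 41.350 dB.
L_p = 94.7 − 41.350 = 53.35 dB.

53.4 dB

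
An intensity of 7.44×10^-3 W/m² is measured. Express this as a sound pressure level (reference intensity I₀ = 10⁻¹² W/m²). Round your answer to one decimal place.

98.7 dB

I/I₀ = 7.44×10^-3/10⁻¹² = 7.44×10^9, and L = 10·log₁₀(I/I₀).
L = 10·(0.8716 + 9) = 98.72 dB.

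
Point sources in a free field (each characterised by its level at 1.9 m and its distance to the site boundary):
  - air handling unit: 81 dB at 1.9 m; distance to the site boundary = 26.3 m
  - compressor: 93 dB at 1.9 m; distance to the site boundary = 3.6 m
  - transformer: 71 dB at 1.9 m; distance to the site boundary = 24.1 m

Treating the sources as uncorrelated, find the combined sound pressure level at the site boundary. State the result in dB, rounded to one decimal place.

Apply inverse-square spreading to bring every level to the receiver, then sum 10^(L/10).
air handling unit: 81 − 20·log₁₀(26.3/1.9) = 81 − 22.82 = 58.18 dB.
compressor: 93 − 20·log₁₀(3.6/1.9) = 93 − 5.55 = 87.45 dB.
transformer: 71 − 20·log₁₀(24.1/1.9) = 71 − 22.07 = 48.93 dB.
Σ 10^(L/10) = 5.565e+08 → L_total = 10·log₁₀(5.565e+08) = 87.45 dB.

87.5 dB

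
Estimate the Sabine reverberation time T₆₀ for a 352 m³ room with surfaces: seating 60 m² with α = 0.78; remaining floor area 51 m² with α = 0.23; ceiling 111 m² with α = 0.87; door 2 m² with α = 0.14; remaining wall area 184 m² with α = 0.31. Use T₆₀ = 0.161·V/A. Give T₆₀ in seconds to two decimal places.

Total absorption A = 60·0.78 + 51·0.23 + 111·0.87 + 2·0.14 + 184·0.31 = 212.42 m² sabins.
T₆₀ = 0.161 × 352 / 212.42 = 0.267 s.

0.27 s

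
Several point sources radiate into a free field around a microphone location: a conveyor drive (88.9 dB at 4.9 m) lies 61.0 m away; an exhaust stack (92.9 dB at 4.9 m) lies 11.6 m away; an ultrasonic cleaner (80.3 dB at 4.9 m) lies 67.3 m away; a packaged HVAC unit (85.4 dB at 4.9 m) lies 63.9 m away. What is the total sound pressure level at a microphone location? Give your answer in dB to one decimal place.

85.5 dB

First find each source's level at the receiver (point-source: −20·log₁₀(r/r_ref)), then combine on an intensity basis.
conveyor drive: 88.9 − 20·log₁₀(61.0/4.9) = 88.9 − 21.90 = 67.00 dB.
exhaust stack: 92.9 − 20·log₁₀(11.6/4.9) = 92.9 − 7.49 = 85.41 dB.
ultrasonic cleaner: 80.3 − 20·log₁₀(67.3/4.9) = 80.3 − 22.76 = 57.54 dB.
packaged HVAC unit: 85.4 − 20·log₁₀(63.9/4.9) = 85.4 − 22.31 = 63.09 dB.
Σ 10^(L/10) = 3.555e+08 → L_total = 10·log₁₀(3.555e+08) = 85.51 dB.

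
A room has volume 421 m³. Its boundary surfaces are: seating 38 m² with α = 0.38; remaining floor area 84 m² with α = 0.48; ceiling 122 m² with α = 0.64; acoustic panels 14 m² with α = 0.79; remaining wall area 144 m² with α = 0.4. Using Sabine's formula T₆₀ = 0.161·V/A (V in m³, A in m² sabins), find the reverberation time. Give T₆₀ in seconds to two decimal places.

0.34 s

A = Σ Sᵢαᵢ = 38·0.38 + 84·0.48 + 122·0.64 + 14·0.79 + 144·0.4 = 201.50 m².
T₆₀ = 0.161·V/A = 0.161·421/201.50 = 0.336 s.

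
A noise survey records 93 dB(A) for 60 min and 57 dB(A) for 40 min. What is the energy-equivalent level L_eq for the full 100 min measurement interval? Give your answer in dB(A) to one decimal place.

L_eq = 10·log₁₀[(1/T)·Σ tᵢ·10^(Lᵢ/10)] with T = 100 min.
Σ tᵢ·10^(Lᵢ/10) = 60·10^(93/10) + 40·10^(57/10) = 1.197e+11.
L_eq = 10·log₁₀(1.197e+11/100) = 90.78 dB(A).

90.8 dB(A)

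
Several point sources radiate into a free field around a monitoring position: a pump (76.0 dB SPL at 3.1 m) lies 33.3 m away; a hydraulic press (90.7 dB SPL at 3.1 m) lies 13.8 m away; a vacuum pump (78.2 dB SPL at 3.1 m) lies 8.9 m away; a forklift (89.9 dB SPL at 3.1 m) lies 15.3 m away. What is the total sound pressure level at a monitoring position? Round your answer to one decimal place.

Propagate each source to the receiver with L = L_ref − 20·log₁₀(r/r_ref), then add intensities.
pump: 76.0 − 20·log₁₀(33.3/3.1) = 76.0 − 20.62 = 55.38 dB SPL.
hydraulic press: 90.7 − 20·log₁₀(13.8/3.1) = 90.7 − 12.97 = 77.73 dB SPL.
vacuum pump: 78.2 − 20·log₁₀(8.9/3.1) = 78.2 − 9.16 = 69.04 dB SPL.
forklift: 89.9 − 20·log₁₀(15.3/3.1) = 89.9 − 13.87 = 76.03 dB SPL.
Σ 10^(L/10) = 1.078e+08 → L_total = 10·log₁₀(1.078e+08) = 80.32 dB SPL.

80.3 dB SPL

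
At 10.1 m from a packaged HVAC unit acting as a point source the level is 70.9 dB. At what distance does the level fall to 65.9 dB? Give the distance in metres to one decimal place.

18.0 m

Point-source spreading drops the level by 20·log₁₀(r₂/r₁); inverting, r₂/r₁ = 10^(ΔL/20).
r₂ = 10.1·10^((70.9−65.9)/20) = 10.1·10^(5.0/20) = 17.96 m.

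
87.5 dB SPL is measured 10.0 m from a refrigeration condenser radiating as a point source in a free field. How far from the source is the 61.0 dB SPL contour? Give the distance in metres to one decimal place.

211.3 m

For a point source L₁ − L₂ = 20·log₁₀(r₂/r₁), so r₂ = r₁·10^((L₁−L₂)/20).
r₂ = 10.0·10^((87.5−61.0)/20) = 10.0·10^(26.5/20) = 211.35 m.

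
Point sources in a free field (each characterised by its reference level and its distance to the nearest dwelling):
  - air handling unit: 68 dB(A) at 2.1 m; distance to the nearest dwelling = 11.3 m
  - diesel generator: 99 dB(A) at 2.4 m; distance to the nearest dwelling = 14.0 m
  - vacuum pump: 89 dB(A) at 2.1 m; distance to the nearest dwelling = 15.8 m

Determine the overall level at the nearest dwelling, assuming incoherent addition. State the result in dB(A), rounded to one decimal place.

83.9 dB(A)

First find each source's level at the receiver (point-source: −20·log₁₀(r/r_ref)), then combine on an intensity basis.
air handling unit: 68 − 20·log₁₀(11.3/2.1) = 68 − 14.62 = 53.38 dB(A).
diesel generator: 99 − 20·log₁₀(14.0/2.4) = 99 − 15.32 = 83.68 dB(A).
vacuum pump: 89 − 20·log₁₀(15.8/2.1) = 89 − 17.53 = 71.47 dB(A).
Σ 10^(L/10) = 2.477e+08 → L_total = 10·log₁₀(2.477e+08) = 83.94 dB(A).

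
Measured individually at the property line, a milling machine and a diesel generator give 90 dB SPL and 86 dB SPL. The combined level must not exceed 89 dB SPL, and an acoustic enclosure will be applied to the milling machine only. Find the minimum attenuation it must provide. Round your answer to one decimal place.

4.0 dB

Fixed contribution from the other source: Σ 10^(L/10) = 10^(86/10) = 3.981e+08 (86.00 dB SPL).
To meet 89 dB SPL overall, the treated milling machine may contribute at most 10^(89/10) − 3.981e+08 = 3.962e+08, i.e. 85.98 dB SPL.
Required insertion loss = 90 − 85.98 = 4.02 dB.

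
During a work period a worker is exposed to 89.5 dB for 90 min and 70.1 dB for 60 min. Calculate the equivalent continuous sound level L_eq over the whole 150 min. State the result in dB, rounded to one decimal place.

The energy average is taken in the linear domain: L_eq = 10·log₁₀[(Σ tᵢ·10^(Lᵢ/10))/T], T = 150 min.
Σ tᵢ·10^(Lᵢ/10) = 90·10^(89.5/10) + 60·10^(70.1/10) = 8.083e+10.
L_eq = 10·log₁₀(8.083e+10/150) = 87.31 dB.

87.3 dB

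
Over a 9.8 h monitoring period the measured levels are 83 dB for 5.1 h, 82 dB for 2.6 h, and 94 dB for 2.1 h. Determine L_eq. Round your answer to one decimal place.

88.4 dB

The energy average is taken in the linear domain: L_eq = 10·log₁₀[(Σ tᵢ·10^(Lᵢ/10))/T], T = 9.8 h.
Σ tᵢ·10^(Lᵢ/10) = 5.1·10^(83/10) + 2.6·10^(82/10) + 2.1·10^(94/10) = 6.705e+09.
L_eq = 10·log₁₀(6.705e+09/9.8) = 88.35 dB.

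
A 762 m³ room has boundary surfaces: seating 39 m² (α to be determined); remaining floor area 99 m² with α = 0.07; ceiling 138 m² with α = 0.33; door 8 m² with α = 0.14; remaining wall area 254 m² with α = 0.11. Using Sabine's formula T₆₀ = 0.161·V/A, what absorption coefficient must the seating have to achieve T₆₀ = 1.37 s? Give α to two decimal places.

From T₆₀ = 0.161·V/A, the target T₆₀ = 1.37 s needs A = 0.161·762/1.37 = 89.55 m².
Absorption from the other surfaces = 99·0.07 + 138·0.33 + 8·0.14 + 254·0.11 = 81.53 m², so the seating must supply 8.02 m² over 39 m².
α = 8.02/39 = 0.206.

0.21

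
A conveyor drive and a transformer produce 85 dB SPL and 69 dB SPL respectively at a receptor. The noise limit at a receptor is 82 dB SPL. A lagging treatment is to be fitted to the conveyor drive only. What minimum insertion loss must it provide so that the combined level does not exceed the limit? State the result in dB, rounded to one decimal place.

3.2 dB

The untreated sources together contribute 10^(69/10) = 7.943e+06, i.e. 69.00 dB SPL.
To meet 82 dB SPL overall, the treated conveyor drive may contribute at most 10^(82/10) − 7.943e+06 = 1.505e+08, i.e. 81.78 dB SPL.
Required insertion loss = 85 − 81.78 = 3.22 dB.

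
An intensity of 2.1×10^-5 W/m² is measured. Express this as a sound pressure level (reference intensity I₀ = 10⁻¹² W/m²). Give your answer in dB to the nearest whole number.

73 dB

I/I₀ = 2.1×10^-5/10⁻¹² = 2.1×10^7, and L = 10·log₁₀(I/I₀).
L = 10·(0.3222 + 7) = 73.22 dB.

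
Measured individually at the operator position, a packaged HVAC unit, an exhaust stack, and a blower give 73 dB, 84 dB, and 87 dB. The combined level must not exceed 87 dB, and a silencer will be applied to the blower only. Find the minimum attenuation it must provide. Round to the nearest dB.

Everything except the blower sums to 10^(73/10) + 10^(84/10) = 2.711e+08 in linear terms, 84.33 dB.
To meet 87 dB overall, the treated blower may contribute at most 10^(87/10) − 2.711e+08 = 2.300e+08, i.e. 83.62 dB.
Required insertion loss = 87 − 83.62 = 3.38 dB.

3 dB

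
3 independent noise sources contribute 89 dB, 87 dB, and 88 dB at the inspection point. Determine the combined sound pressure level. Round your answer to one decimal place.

92.8 dB

For uncorrelated sources the intensities add, so convert each level to linear form, sum, and take 10·log₁₀ of the total.
Σ 10^(L/10) = 10^(89/10) + 10^(87/10) + 10^(88/10) = 1.926e+09.
L_total = 10·log₁₀(1.926e+09) = 92.85 dB.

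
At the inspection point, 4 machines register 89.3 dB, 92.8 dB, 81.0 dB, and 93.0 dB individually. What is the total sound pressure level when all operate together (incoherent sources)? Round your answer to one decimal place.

96.9 dB

Incoherent sources combine by intensity addition: L_total = 10·log₁₀(Σ 10^(L_i/10)).
Σ 10^(L/10) = 10^(89.3/10) + 10^(92.8/10) + 10^(81.0/10) + 10^(93.0/10) = 4.878e+09.
L_total = 10·log₁₀(4.878e+09) = 96.88 dB.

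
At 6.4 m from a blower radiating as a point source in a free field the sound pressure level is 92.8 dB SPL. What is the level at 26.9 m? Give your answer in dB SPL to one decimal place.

For a point source, L₂ = L₁ − 20·log₁₀(r₂/r₁).
L₂ = 92.8 − 20·log₁₀(26.9/6.4) = 92.8 − 12.471 = 80.33 dB SPL.

80.3 dB SPL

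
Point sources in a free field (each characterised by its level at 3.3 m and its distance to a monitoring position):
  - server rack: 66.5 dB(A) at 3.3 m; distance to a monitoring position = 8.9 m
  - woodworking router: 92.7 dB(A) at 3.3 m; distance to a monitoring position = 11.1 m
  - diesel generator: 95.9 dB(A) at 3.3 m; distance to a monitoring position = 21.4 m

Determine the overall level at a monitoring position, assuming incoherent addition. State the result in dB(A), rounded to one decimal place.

Propagate each source to the receiver with L = L_ref − 20·log₁₀(r/r_ref), then add intensities.
server rack: 66.5 − 20·log₁₀(8.9/3.3) = 66.5 − 8.62 = 57.88 dB(A).
woodworking router: 92.7 − 20·log₁₀(11.1/3.3) = 92.7 − 10.54 = 82.16 dB(A).
diesel generator: 95.9 − 20·log₁₀(21.4/3.3) = 95.9 − 16.24 = 79.66 dB(A).
Σ 10^(L/10) = 2.577e+08 → L_total = 10·log₁₀(2.577e+08) = 84.11 dB(A).

84.1 dB(A)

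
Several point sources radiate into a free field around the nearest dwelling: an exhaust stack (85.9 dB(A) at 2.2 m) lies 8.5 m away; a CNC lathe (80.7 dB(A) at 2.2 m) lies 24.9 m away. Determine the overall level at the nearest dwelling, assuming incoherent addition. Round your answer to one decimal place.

74.3 dB(A)

Propagate each source to the receiver with L = L_ref − 20·log₁₀(r/r_ref), then add intensities.
exhaust stack: 85.9 − 20·log₁₀(8.5/2.2) = 85.9 − 11.74 = 74.16 dB(A).
CNC lathe: 80.7 − 20·log₁₀(24.9/2.2) = 80.7 − 21.08 = 59.62 dB(A).
Σ 10^(L/10) = 2.698e+07 → L_total = 10·log₁₀(2.698e+07) = 74.31 dB(A).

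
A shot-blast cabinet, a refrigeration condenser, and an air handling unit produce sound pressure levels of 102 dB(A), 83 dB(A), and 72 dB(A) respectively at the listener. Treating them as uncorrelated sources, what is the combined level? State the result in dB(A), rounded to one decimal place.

102.1 dB(A)

Incoherent sources combine by intensity addition: L_total = 10·log₁₀(Σ 10^(L_i/10)).
Σ 10^(L/10) = 10^(102/10) + 10^(83/10) + 10^(72/10) = 1.606e+10.
L_total = 10·log₁₀(1.606e+10) = 102.06 dB(A).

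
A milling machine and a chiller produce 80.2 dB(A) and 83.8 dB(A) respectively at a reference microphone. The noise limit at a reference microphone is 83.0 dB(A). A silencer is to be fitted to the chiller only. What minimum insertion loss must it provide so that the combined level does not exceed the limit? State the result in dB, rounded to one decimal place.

4.0 dB

Fixed contribution from the other source: Σ 10^(L/10) = 10^(80.2/10) = 1.047e+08 (80.20 dB(A)).
The limit corresponds to 10^(83.0/10) = 1.995e+08; subtracting the fixed part leaves 9.481e+07 for the chiller, i.e. 79.77 dB(A).
Required insertion loss = 83.8 − 79.77 = 4.03 dB.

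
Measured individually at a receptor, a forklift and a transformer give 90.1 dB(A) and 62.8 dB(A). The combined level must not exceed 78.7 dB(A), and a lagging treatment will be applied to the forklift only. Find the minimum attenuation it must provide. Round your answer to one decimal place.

The untreated sources together contribute 10^(62.8/10) = 1.905e+06, i.e. 62.80 dB(A).
To meet 78.7 dB(A) overall, the treated forklift may contribute at most 10^(78.7/10) − 1.905e+06 = 7.223e+07, i.e. 78.59 dB(A).
Required insertion loss = 90.1 − 78.59 = 11.51 dB.

11.5 dB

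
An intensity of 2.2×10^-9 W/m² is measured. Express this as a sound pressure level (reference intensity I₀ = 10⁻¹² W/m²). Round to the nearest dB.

33 dB

L = 10·log₁₀(I/I₀) = 10·log₁₀(2.2×10^-9/10⁻¹²) = 10·log₁₀(2.2×10^3).
L = 10·(0.3424 + 3) = 33.42 dB.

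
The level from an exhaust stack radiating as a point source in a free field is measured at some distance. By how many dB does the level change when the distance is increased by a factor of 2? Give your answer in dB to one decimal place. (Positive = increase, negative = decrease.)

Point-source spreading: ΔL = −20·log₁₀(r₂/r₁).
ΔL = −20·log₁₀(2) = -6.02 dB.

-6.0 dB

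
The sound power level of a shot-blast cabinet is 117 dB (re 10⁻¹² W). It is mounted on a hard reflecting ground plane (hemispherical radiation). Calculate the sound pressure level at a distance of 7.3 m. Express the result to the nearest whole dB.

92 dB

Free-field hemispherical radiation: L_p = L_w − 10·log₁₀(2π·r²), r = 7.3 m.
2π·r² = 334.8 m², 10·log₁₀ of that is 25.248 dB.
L_p = 117 − 25.248 = 91.75 dB.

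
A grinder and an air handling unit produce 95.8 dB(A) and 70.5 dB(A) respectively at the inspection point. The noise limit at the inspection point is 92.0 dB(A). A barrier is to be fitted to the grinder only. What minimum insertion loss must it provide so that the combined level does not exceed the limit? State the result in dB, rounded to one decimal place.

Fixed contribution from the other source: Σ 10^(L/10) = 10^(70.5/10) = 1.122e+07 (70.50 dB(A)).
The limit corresponds to 10^(92.0/10) = 1.585e+09; subtracting the fixed part leaves 1.574e+09 for the grinder, i.e. 91.97 dB(A).
Required insertion loss = 95.8 − 91.97 = 3.83 dB.

3.8 dB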